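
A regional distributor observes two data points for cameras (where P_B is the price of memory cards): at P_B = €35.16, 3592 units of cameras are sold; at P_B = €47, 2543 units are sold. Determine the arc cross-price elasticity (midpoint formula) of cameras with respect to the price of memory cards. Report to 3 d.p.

-1.187

ΔQ_A = 2543 − 3592 = -1049; ΔP_B = 47 − 35.16 = 11.84.
Midpoints: Q̄_A = 3067.5, P̄_B = 41.08.
ε = (ΔQ_A/Q̄_A)/(ΔP_B/P̄_B) = (-1049/3067.5)/(11.84/41.08) ≈ -1.187.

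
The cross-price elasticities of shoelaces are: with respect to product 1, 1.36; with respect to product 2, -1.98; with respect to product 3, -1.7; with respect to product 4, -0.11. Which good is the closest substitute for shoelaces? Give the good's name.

Substitutes have ε > 0. Among the positive values, 1.36 (product 1) is largest.

product 1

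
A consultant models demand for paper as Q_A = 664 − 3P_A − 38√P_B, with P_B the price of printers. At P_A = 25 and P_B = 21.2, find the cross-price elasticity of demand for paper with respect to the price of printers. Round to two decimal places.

-0.21

At P_A = 25 and P_B = 21.2: Q_A = 414.035.
∂Q_A/∂P_B = -38/(2√P_B) = -38/(2√21.2) = -4.1265.
ε = (∂Q_A/∂P_B)(P_B/Q_A) = -4.1265 × (21.2/414.035) ≈ -0.21.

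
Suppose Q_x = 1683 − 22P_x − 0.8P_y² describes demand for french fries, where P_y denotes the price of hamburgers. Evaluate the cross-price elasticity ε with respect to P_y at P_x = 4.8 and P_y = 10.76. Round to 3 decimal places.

At P_x = 4.8 and P_y = 10.76: Q_x = 1484.778.
∂Q_x/∂P_y = -1.6P_y = -1.6(10.76) = -17.2160.
ε = (∂Q_x/∂P_y)(P_y/Q_x) = -17.2160 × (10.76/1484.778) ≈ -0.125.

-0.125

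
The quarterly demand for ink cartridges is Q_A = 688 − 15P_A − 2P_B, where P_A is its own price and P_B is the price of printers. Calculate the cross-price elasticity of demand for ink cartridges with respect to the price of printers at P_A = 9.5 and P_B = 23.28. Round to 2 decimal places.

-0.09

At P_A = 9.5 and P_B = 23.28: Q_A = 498.94.
∂Q_A/∂P_B = -2.
ε = (∂Q_A/∂P_B)(P_B/Q_A) = -2 × (23.28/498.94) ≈ -0.09.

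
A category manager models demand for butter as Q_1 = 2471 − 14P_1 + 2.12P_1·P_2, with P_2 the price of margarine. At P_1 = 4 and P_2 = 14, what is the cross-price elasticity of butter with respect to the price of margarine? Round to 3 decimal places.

At P_1 = 4 and P_2 = 14: Q_1 = 2533.72.
∂Q_1/∂P_2 = 2.12P_1 = 2.12(4) = 8.4800.
ε = (∂Q_1/∂P_2)(P_2/Q_1) = 8.4800 × (14/2533.72) ≈ 0.047.
ε > 0: substitutes.

0.047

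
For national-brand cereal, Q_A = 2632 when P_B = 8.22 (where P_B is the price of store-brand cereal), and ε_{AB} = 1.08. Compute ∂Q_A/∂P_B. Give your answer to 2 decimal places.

ε = (∂Q_A/∂P_B)·(P_B/Q_A) ⇒ ∂Q_A/∂P_B = ε·Q_A/P_B = 1.08 × 2632/8.22 ≈ 345.81.

345.81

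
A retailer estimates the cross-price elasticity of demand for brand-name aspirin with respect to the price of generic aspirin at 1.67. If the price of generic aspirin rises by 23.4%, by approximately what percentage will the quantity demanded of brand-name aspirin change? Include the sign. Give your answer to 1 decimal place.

39.1%

%ΔQ ≈ ε × %ΔP of generic aspirin = 1.67 × (23.4%) = 39.1%.
Demand for brand-name aspirin rises by about 39.1%.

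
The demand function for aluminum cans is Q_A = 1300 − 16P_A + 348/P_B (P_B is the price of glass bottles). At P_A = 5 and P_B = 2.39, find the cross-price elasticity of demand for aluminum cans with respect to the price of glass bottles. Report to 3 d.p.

-0.107

At P_A = 5 and P_B = 2.39: Q_A = 1365.607.
∂Q_A/∂P_B = −348/P_B² = -60.9233.
ε = (∂Q_A/∂P_B)(P_B/Q_A) = -60.9233 × (2.39/1365.607) ≈ -0.107.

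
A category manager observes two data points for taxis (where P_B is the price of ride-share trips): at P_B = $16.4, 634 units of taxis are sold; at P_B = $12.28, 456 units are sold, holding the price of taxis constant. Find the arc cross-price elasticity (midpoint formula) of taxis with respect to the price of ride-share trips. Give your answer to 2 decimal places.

ΔQ_A = 456 − 634 = -178; ΔP_B = 12.28 − 16.4 = -4.12.
Midpoints: Q̄_A = 545.0, P̄_B = 14.34.
ε = (ΔQ_A/Q̄_A)/(ΔP_B/P̄_B) = (-178/545.0)/(-4.12/14.34) ≈ 1.14.
ε > 0: taxis and ride-share trips are substitutes.

1.14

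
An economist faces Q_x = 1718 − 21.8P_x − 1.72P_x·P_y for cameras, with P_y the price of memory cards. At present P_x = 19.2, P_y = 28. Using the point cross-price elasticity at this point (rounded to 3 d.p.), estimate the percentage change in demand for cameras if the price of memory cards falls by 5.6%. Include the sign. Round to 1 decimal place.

13.8%

At P_x = 19.2, P_y = 28: Q_x = 374.768.
∂Q_x/∂P_y = -1.72P_x = -33.0240.
ε = (∂Q_x/∂P_y)(P_y/Q_x) = -33.0240 × 28/374.768 ≈ -2.467.
%ΔQ_x ≈ ε × %ΔP_y = -2.467 × (-5.6%) = 13.8%.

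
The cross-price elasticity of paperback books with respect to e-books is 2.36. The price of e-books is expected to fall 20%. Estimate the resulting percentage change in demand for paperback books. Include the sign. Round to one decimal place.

%ΔQ ≈ ε × %ΔP of e-books = 2.36 × (-20%) = -47.2%.

-47.2%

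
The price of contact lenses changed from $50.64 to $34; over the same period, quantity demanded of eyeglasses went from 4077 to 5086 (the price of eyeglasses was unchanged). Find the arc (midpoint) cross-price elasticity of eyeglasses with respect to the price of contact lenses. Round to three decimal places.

-0.560

ΔQ_A = 5086 − 4077 = 1009; ΔP_B = 34 − 50.64 = -16.64.
Midpoints: Q̄_A = 4581.5, P̄_B = 42.32.
ε = (ΔQ_A/Q̄_A)/(ΔP_B/P̄_B) = (1009/4581.5)/(-16.64/42.32) ≈ -0.560.
ε < 0: eyeglasses and contact lenses are complements.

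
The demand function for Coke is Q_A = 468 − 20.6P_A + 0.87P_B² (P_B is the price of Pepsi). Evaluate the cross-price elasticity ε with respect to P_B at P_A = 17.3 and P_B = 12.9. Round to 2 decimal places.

At P_A = 17.3 and P_B = 12.9: Q_A = 256.397.
∂Q_A/∂P_B = 1.74P_B = 1.74(12.9) = 22.4460.
ε = (∂Q_A/∂P_B)(P_B/Q_A) = 22.4460 × (12.9/256.397) ≈ 1.13.
ε > 0: substitutes.

1.13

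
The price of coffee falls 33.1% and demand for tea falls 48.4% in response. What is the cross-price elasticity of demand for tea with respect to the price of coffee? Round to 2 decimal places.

ε = (%ΔQ of tea) / (%ΔP of coffee) = (-48.4%) / (-33.1%) ≈ 1.46.

1.46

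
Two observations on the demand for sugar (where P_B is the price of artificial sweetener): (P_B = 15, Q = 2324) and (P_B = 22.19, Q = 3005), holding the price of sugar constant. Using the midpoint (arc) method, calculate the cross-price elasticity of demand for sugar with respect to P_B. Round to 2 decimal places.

ΔQ_A = 3005 − 2324 = 681; ΔP_B = 22.19 − 15 = 7.19.
Midpoints: Q̄_A = 2664.5, P̄_B = 18.59.
ε = (ΔQ_A/Q̄_A)/(ΔP_B/P̄_B) = (681/2664.5)/(7.19/18.59) ≈ 0.66.

0.66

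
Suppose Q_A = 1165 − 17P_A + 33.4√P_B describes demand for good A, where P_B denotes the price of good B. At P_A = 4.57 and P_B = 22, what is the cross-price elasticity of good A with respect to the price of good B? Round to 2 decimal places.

0.06

At P_A = 4.57 and P_B = 22: Q_A = 1243.970.
∂Q_A/∂P_B = 33.4/(2√P_B) = 33.4/(2√22) = 3.5605.
ε = (∂Q_A/∂P_B)(P_B/Q_A) = 3.5605 × (22/1243.970) ≈ 0.06.
ε > 0: substitutes.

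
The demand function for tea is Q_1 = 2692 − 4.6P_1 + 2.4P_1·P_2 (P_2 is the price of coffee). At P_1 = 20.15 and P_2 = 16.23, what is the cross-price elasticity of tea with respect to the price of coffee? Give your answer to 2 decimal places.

0.23

At P_1 = 20.15 and P_2 = 16.23: Q_1 = 3384.193.
∂Q_1/∂P_2 = 2.4P_1 = 2.4(20.15) = 48.3600.
ε = (∂Q_1/∂P_2)(P_2/Q_1) = 48.3600 × (16.23/3384.193) ≈ 0.23.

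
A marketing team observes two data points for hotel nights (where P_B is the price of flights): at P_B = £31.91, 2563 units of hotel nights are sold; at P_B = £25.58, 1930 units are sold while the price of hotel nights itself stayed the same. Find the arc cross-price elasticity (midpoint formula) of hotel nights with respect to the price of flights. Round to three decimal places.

1.280

ΔQ_A = 1930 − 2563 = -633; ΔP_B = 25.58 − 31.91 = -6.33.
Midpoints: Q̄_A = 2246.5, P̄_B = 28.74.
ε = (ΔQ_A/Q̄_A)/(ΔP_B/P̄_B) = (-633/2246.5)/(-6.33/28.74) ≈ 1.280.
ε > 0: hotel nights and flights are substitutes.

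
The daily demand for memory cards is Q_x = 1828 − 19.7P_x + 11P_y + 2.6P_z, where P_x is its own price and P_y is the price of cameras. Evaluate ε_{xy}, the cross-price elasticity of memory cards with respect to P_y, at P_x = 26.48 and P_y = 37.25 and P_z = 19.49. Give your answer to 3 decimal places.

0.232

At P_x = 26.48 and P_y = 37.25 and P_z = 19.49: Q_x = 1766.768.
∂Q_x/∂P_y = 11.
ε = (∂Q_x/∂P_y)(P_y/Q_x) = 11 × (37.25/1766.768) ≈ 0.232.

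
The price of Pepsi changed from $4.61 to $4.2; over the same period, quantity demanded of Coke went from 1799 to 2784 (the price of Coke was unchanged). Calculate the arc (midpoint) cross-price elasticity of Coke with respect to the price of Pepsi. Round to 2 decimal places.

ΔQ_A = 2784 − 1799 = 985; ΔP_B = 4.2 − 4.61 = -0.41.
Midpoints: Q̄_A = 2291.5, P̄_B = 4.41.
ε = (ΔQ_A/Q̄_A)/(ΔP_B/P̄_B) = (985/2291.5)/(-0.41/4.41) ≈ -4.62.

-4.62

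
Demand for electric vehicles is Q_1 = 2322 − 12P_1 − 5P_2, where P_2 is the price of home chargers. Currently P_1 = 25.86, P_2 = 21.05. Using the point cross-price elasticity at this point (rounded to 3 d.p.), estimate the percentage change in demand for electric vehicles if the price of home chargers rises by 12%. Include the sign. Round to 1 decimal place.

At P_1 = 25.86, P_2 = 21.05: Q_1 = 1906.43.
∂Q_1/∂P_2 = -5.
ε = (∂Q_1/∂P_2)(P_2/Q_1) = -5.0000 × 21.05/1906.43 ≈ -0.055.
%ΔQ_1 ≈ ε × %ΔP_2 = -0.055 × (12%) = -0.7%.

-0.7%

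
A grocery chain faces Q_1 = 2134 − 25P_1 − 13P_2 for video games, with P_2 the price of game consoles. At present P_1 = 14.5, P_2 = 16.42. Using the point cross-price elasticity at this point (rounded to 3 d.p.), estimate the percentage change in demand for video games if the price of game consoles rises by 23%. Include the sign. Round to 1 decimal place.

At P_1 = 14.5, P_2 = 16.42: Q_1 = 1558.04.
∂Q_1/∂P_2 = -13.
ε = (∂Q_1/∂P_2)(P_2/Q_1) = -13.0000 × 16.42/1558.04 ≈ -0.137.
%ΔQ_1 ≈ ε × %ΔP_2 = -0.137 × (23%) = -3.2%.

-3.2%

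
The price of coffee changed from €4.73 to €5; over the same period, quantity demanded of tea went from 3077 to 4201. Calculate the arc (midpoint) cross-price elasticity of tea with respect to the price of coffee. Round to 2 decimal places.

ΔQ_A = 4201 − 3077 = 1124; ΔP_B = 5 − 4.73 = 0.27.
Midpoints: Q̄_A = 3639.0, P̄_B = 4.87.
ε = (ΔQ_A/Q̄_A)/(ΔP_B/P̄_B) = (1124/3639.0)/(0.27/4.87) ≈ 5.57.

5.57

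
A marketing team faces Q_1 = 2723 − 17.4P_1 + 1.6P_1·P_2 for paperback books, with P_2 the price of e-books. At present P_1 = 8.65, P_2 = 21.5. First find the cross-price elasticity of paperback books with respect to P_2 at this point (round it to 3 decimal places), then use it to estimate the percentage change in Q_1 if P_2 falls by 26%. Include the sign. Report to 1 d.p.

At P_1 = 8.65, P_2 = 21.5: Q_1 = 2870.05.
∂Q_1/∂P_2 = 1.6P_1 = 13.8400.
ε = (∂Q_1/∂P_2)(P_2/Q_1) = 13.8400 × 21.5/2870.05 ≈ 0.104.
%ΔQ_1 ≈ ε × %ΔP_2 = 0.104 × (-26%) = -2.7%.

-2.7%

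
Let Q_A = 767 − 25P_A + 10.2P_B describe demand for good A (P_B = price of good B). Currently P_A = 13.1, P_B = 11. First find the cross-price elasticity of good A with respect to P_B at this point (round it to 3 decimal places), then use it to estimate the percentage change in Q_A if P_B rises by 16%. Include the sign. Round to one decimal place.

3.2%

At P_A = 13.1, P_B = 11: Q_A = 551.7.
∂Q_A/∂P_B = 10.2.
ε = (∂Q_A/∂P_B)(P_B/Q_A) = 10.2000 × 11/551.7 ≈ 0.203.
%ΔQ_A ≈ ε × %ΔP_B = 0.203 × (16%) = 3.2%.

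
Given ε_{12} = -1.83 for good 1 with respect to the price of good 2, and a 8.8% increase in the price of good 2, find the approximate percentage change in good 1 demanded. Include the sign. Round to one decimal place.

%ΔQ ≈ ε × %ΔP of good 2 = -1.83 × (8.8%) = -16.1%.

-16.1%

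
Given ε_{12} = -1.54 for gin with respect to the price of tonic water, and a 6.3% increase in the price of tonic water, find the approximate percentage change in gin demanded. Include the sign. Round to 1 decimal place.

%ΔQ ≈ ε × %ΔP of tonic water = -1.54 × (6.3%) = -9.7%.
Demand for gin falls by about 9.7%.

-9.7%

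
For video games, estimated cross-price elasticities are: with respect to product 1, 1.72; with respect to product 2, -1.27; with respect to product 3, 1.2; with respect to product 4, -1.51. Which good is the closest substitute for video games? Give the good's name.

Substitutes have ε > 0. Among the positive values, 1.72 (product 1) is largest.

product 1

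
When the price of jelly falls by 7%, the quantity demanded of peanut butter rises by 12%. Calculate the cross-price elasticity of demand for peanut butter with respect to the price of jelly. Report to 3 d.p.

ε = (%ΔQ of peanut butter) / (%ΔP of jelly) = (12%) / (-7%) ≈ -1.714.

-1.714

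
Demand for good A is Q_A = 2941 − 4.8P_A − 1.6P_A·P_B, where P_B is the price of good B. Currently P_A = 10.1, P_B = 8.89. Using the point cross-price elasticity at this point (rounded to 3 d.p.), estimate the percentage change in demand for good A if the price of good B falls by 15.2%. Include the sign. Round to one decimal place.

At P_A = 10.1, P_B = 8.89: Q_A = 2748.858.
∂Q_A/∂P_B = -1.6P_A = -16.1600.
ε = (∂Q_A/∂P_B)(P_B/Q_A) = -16.1600 × 8.89/2748.858 ≈ -0.052.
%ΔQ_A ≈ ε × %ΔP_B = -0.052 × (-15.2%) = 0.8%.

0.8%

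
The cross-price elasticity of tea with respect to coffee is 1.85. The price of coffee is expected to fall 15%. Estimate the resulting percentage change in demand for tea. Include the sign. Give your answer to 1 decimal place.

-27.8%

%ΔQ ≈ ε × %ΔP of coffee = 1.85 × (-15%) = -27.8%.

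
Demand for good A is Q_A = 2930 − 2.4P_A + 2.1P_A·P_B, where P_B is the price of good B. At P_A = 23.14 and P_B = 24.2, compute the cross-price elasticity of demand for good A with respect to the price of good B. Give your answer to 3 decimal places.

At P_A = 23.14 and P_B = 24.2: Q_A = 4050.439.
∂Q_A/∂P_B = 2.1P_A = 2.1(23.14) = 48.5940.
ε = (∂Q_A/∂P_B)(P_B/Q_A) = 48.5940 × (24.2/4050.439) ≈ 0.290.
ε > 0: substitutes.

0.290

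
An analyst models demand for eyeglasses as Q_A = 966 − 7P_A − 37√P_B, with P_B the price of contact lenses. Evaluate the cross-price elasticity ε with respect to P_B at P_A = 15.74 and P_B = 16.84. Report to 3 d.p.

-0.108

At P_A = 15.74 and P_B = 16.84: Q_A = 703.985.
∂Q_A/∂P_B = -37/(2√P_B) = -37/(2√16.84) = -4.5082.
ε = (∂Q_A/∂P_B)(P_B/Q_A) = -4.5082 × (16.84/703.985) ≈ -0.108.
ε < 0: complements.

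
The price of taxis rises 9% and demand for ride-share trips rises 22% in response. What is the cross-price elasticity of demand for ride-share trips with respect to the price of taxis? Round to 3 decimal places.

2.444

ε = (%ΔQ of ride-share trips) / (%ΔP of taxis) = (22%) / (9%) ≈ 2.444.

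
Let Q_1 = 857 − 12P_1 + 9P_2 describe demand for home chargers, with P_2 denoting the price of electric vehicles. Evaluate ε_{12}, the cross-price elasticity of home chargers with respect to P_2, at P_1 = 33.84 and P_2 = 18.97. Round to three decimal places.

0.275

At P_1 = 33.84 and P_2 = 18.97: Q_1 = 621.65.
∂Q_1/∂P_2 = 9.
ε = (∂Q_1/∂P_2)(P_2/Q_1) = 9 × (18.97/621.65) ≈ 0.275.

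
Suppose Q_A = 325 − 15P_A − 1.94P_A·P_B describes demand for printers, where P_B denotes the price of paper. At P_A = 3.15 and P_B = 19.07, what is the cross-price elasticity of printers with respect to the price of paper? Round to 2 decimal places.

-0.72

At P_A = 3.15 and P_B = 19.07: Q_A = 161.213.
∂Q_A/∂P_B = -1.94P_A = -1.94(3.15) = -6.1110.
ε = (∂Q_A/∂P_B)(P_B/Q_A) = -6.1110 × (19.07/161.213) ≈ -0.72.
ε < 0: complements.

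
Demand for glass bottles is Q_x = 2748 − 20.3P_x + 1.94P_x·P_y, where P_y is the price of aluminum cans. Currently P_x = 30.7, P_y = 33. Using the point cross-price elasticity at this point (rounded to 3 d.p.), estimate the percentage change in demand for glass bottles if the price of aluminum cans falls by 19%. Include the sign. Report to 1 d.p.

At P_x = 30.7, P_y = 33: Q_x = 4090.204.
∂Q_x/∂P_y = 1.94P_x = 59.5580.
ε = (∂Q_x/∂P_y)(P_y/Q_x) = 59.5580 × 33/4090.204 ≈ 0.481.
%ΔQ_x ≈ ε × %ΔP_y = 0.481 × (-19%) = -9.1%.

-9.1%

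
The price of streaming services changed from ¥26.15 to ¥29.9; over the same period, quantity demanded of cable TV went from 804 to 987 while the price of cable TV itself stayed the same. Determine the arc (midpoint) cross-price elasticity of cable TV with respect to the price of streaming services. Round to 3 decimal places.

1.527

ΔQ_A = 987 − 804 = 183; ΔP_B = 29.9 − 26.15 = 3.75.
Midpoints: Q̄_A = 895.5, P̄_B = 28.02.
ε = (ΔQ_A/Q̄_A)/(ΔP_B/P̄_B) = (183/895.5)/(3.75/28.02) ≈ 1.527.
ε > 0: cable TV and streaming services are substitutes.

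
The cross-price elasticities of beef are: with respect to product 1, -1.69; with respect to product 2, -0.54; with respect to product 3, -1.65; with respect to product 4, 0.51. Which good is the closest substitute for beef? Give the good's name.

product 4

Substitutes have ε > 0. Among the positive values, 0.51 (product 4) is largest.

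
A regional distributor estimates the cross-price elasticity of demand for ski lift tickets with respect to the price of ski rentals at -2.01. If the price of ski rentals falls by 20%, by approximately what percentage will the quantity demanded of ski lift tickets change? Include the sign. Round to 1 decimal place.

%ΔQ ≈ ε × %ΔP of ski rentals = -2.01 × (-20%) = 40.2%.
Demand for ski lift tickets rises by about 40.2%.

40.2%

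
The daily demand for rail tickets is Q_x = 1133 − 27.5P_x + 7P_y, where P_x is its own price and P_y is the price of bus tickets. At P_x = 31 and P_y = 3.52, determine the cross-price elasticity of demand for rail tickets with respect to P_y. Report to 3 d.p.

0.081

At P_x = 31 and P_y = 3.52: Q_x = 305.14.
∂Q_x/∂P_y = 7.
ε = (∂Q_x/∂P_y)(P_y/Q_x) = 7 × (3.52/305.14) ≈ 0.081.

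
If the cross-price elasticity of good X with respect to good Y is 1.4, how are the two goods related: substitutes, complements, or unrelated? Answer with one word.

ε = 1.4 > 0, so a higher price of good Y raises demand for good X: substitutes.

substitutes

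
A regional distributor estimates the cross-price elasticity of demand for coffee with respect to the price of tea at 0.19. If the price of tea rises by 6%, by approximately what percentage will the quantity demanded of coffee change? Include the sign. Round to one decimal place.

%ΔQ ≈ ε × %ΔP of tea = 0.19 × (6%) = 1.1%.

1.1%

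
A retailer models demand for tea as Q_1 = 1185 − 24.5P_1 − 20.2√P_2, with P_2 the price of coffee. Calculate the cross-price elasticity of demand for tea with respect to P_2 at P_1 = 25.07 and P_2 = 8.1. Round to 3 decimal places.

At P_1 = 25.07 and P_2 = 8.1: Q_1 = 513.295.
∂Q_1/∂P_2 = -20.2/(2√P_2) = -20.2/(2√8.1) = -3.5488.
ε = (∂Q_1/∂P_2)(P_2/Q_1) = -3.5488 × (8.1/513.295) ≈ -0.056.
ε < 0: complements.

-0.056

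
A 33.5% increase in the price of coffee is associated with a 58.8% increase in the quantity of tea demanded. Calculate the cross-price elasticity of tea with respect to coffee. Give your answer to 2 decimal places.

1.76

ε = (%ΔQ of tea) / (%ΔP of coffee) = (58.8%) / (33.5%) ≈ 1.76.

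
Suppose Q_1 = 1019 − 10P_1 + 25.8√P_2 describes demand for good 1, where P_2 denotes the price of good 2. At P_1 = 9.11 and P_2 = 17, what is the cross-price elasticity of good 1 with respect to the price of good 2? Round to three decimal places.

At P_1 = 9.11 and P_2 = 17: Q_1 = 1034.276.
∂Q_1/∂P_2 = 25.8/(2√P_2) = 25.8/(2√17) = 3.1287.
ε = (∂Q_1/∂P_2)(P_2/Q_1) = 3.1287 × (17/1034.276) ≈ 0.051.

0.051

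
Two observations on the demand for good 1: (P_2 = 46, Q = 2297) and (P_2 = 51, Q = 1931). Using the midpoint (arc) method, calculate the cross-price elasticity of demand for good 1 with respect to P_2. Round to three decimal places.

-1.679

ΔQ_1 = 1931 − 2297 = -366; ΔP_2 = 51 − 46 = 5.
Midpoints: Q̄_1 = 2114.0, P̄_2 = 48.50.
ε = (ΔQ_1/Q̄_1)/(ΔP_2/P̄_2) = (-366/2114.0)/(5/48.50) ≈ -1.679.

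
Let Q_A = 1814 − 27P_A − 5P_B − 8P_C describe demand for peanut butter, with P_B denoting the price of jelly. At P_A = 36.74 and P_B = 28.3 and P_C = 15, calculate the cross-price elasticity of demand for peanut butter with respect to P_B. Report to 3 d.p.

At P_A = 36.74 and P_B = 28.3 and P_C = 15: Q_A = 560.52.
∂Q_A/∂P_B = -5.
ε = (∂Q_A/∂P_B)(P_B/Q_A) = -5 × (28.3/560.52) ≈ -0.252.

-0.252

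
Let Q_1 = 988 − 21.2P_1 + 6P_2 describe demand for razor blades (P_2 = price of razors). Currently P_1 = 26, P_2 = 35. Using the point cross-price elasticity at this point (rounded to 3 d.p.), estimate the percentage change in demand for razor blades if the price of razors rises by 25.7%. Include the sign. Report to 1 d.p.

8.4%

At P_1 = 26, P_2 = 35: Q_1 = 646.8.
∂Q_1/∂P_2 = 6.
ε = (∂Q_1/∂P_2)(P_2/Q_1) = 6.0000 × 35/646.8 ≈ 0.325.
%ΔQ_1 ≈ ε × %ΔP_2 = 0.325 × (25.7%) = 8.4%.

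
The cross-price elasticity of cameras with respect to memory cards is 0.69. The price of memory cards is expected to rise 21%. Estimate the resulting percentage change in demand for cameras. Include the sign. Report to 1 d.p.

14.5%

%ΔQ ≈ ε × %ΔP of memory cards = 0.69 × (21%) = 14.5%.
Demand for cameras rises by about 14.5%.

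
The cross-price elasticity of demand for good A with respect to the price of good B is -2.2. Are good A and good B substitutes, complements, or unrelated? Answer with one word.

ε = -2.2 < 0, so a higher price of good B lowers demand for good A: complements.

complements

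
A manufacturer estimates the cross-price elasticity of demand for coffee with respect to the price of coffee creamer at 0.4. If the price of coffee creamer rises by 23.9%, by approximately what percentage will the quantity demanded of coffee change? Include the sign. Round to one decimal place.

9.6%

%ΔQ ≈ ε × %ΔP of coffee creamer = 0.4 × (23.9%) = 9.6%.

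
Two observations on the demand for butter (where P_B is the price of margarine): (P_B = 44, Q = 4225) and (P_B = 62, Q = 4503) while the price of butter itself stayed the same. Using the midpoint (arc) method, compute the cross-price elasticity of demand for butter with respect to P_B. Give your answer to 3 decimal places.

ΔQ_A = 4503 − 4225 = 278; ΔP_B = 62 − 44 = 18.
Midpoints: Q̄_A = 4364.0, P̄_B = 53.00.
ε = (ΔQ_A/Q̄_A)/(ΔP_B/P̄_B) = (278/4364.0)/(18/53.00) ≈ 0.188.

0.188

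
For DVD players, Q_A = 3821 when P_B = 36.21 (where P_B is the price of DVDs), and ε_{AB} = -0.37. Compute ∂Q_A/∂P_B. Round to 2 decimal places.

ε = (∂Q_A/∂P_B)·(P_B/Q_A) ⇒ ∂Q_A/∂P_B = ε·Q_A/P_B = -0.37 × 3821/36.21 ≈ -39.04.

-39.04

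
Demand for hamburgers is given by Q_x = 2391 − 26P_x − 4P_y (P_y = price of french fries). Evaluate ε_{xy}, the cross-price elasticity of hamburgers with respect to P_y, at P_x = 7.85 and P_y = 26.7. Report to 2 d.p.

-0.05

At P_x = 7.85 and P_y = 26.7: Q_x = 2080.1.
∂Q_x/∂P_y = -4.
ε = (∂Q_x/∂P_y)(P_y/Q_x) = -4 × (26.7/2080.1) ≈ -0.05.
Since ε < 0, hamburgers and french fries are complements.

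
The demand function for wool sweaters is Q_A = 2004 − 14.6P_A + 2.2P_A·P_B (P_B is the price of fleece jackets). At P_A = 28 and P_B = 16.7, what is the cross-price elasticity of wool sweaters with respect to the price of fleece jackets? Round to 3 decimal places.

0.392

At P_A = 28 and P_B = 16.7: Q_A = 2623.92.
∂Q_A/∂P_B = 2.2P_A = 2.2(28) = 61.6000.
ε = (∂Q_A/∂P_B)(P_B/Q_A) = 61.6000 × (16.7/2623.92) ≈ 0.392.
ε > 0: substitutes.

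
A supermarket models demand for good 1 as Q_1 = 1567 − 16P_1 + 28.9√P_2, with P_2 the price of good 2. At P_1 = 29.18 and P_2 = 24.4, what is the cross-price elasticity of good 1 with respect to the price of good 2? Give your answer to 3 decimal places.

At P_1 = 29.18 and P_2 = 24.4: Q_1 = 1242.875.
∂Q_1/∂P_2 = 28.9/(2√P_2) = 28.9/(2√24.4) = 2.9253.
ε = (∂Q_1/∂P_2)(P_2/Q_1) = 2.9253 × (24.4/1242.875) ≈ 0.057.
ε > 0: substitutes.

0.057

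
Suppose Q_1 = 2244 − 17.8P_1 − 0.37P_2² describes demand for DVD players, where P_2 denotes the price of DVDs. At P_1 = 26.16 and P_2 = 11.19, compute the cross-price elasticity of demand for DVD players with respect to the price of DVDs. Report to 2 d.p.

-0.05

At P_1 = 26.16 and P_2 = 11.19: Q_1 = 1732.022.
∂Q_1/∂P_2 = -0.74P_2 = -0.74(11.19) = -8.2806.
ε = (∂Q_1/∂P_2)(P_2/Q_1) = -8.2806 × (11.19/1732.022) ≈ -0.05.
ε < 0: complements.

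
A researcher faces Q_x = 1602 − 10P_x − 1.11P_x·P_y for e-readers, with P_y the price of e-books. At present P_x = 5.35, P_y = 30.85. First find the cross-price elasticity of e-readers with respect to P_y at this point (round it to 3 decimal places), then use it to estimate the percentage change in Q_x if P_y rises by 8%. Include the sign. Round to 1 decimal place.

-1.1%

At P_x = 5.35, P_y = 30.85: Q_x = 1365.297.
∂Q_x/∂P_y = -1.11P_x = -5.9385.
ε = (∂Q_x/∂P_y)(P_y/Q_x) = -5.9385 × 30.85/1365.297 ≈ -0.134.
%ΔQ_x ≈ ε × %ΔP_y = -0.134 × (8%) = -1.1%.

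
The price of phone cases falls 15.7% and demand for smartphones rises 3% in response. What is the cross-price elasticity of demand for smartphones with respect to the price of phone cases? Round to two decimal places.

ε = (%ΔQ of smartphones) / (%ΔP of phone cases) = (3%) / (-15.7%) ≈ -0.19.

-0.19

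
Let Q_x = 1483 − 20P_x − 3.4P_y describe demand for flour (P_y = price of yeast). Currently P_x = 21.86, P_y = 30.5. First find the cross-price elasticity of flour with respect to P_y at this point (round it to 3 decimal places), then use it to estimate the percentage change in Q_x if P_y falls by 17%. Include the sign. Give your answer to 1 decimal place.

1.9%

At P_x = 21.86, P_y = 30.5: Q_x = 942.1.
∂Q_x/∂P_y = -3.4.
ε = (∂Q_x/∂P_y)(P_y/Q_x) = -3.4000 × 30.5/942.1 ≈ -0.110.
%ΔQ_x ≈ ε × %ΔP_y = -0.110 × (-17%) = 1.9%.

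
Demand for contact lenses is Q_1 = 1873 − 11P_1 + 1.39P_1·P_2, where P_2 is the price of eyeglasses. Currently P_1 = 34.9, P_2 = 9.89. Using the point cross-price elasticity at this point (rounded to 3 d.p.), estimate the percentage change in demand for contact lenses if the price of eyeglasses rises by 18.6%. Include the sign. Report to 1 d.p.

At P_1 = 34.9, P_2 = 9.89: Q_1 = 1968.874.
∂Q_1/∂P_2 = 1.39P_1 = 48.5110.
ε = (∂Q_1/∂P_2)(P_2/Q_1) = 48.5110 × 9.89/1968.874 ≈ 0.244.
%ΔQ_1 ≈ ε × %ΔP_2 = 0.244 × (18.6%) = 4.5%.

4.5%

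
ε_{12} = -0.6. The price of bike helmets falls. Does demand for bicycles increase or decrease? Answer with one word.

increase

ε < 0 and the price of bike helmets falls, so the quantity of bicycles moves in the opposite direction: it increases.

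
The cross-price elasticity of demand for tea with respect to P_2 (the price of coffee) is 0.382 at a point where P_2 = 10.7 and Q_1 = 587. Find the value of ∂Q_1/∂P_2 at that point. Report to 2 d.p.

20.96

ε = (∂Q_1/∂P_2)·(P_2/Q_1) ⇒ ∂Q_1/∂P_2 = ε·Q_1/P_2 = 0.382 × 587/10.7 ≈ 20.96.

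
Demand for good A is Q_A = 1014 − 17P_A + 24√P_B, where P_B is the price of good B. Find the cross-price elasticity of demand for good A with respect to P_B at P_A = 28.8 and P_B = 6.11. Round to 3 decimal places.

At P_A = 28.8 and P_B = 6.11: Q_A = 583.724.
∂Q_A/∂P_B = 24/(2√P_B) = 24/(2√6.11) = 4.8547.
ε = (∂Q_A/∂P_B)(P_B/Q_A) = 4.8547 × (6.11/583.724) ≈ 0.051.
ε > 0: substitutes.

0.051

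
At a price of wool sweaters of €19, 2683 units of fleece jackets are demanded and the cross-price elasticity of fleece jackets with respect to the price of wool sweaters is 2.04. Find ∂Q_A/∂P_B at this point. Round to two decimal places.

288.07

ε = (∂Q_A/∂P_B)·(P_B/Q_A) ⇒ ∂Q_A/∂P_B = ε·Q_A/P_B = 2.04 × 2683/19 ≈ 288.07.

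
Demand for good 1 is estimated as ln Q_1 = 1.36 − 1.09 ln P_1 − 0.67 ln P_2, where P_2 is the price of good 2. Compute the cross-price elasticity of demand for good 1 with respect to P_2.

-0.67

In a log-linear (constant-elasticity) demand function, the coefficient on ln P_2 is the cross-price elasticity.
ε = -0.67. Negative, so good 1 and good 2 are complements.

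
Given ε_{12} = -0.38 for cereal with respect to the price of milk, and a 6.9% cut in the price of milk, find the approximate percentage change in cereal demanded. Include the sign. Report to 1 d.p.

2.6%

%ΔQ ≈ ε × %ΔP of milk = -0.38 × (-6.9%) = 2.6%.
Demand for cereal rises by about 2.6%.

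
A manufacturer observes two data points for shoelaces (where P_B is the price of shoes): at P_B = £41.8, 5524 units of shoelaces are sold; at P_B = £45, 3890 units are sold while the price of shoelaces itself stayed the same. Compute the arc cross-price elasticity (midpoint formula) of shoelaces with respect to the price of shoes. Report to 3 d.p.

-4.708

ΔQ_A = 3890 − 5524 = -1634; ΔP_B = 45 − 41.8 = 3.2.
Midpoints: Q̄_A = 4707.0, P̄_B = 43.40.
ε = (ΔQ_A/Q̄_A)/(ΔP_B/P̄_B) = (-1634/4707.0)/(3.2/43.40) ≈ -4.708.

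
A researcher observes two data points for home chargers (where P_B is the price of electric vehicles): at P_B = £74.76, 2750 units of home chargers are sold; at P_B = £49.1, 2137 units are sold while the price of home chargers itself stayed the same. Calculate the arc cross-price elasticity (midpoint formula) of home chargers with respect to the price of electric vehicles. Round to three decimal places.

0.605

ΔQ_A = 2137 − 2750 = -613; ΔP_B = 49.1 − 74.76 = -25.66.
Midpoints: Q̄_A = 2443.5, P̄_B = 61.93.
ε = (ΔQ_A/Q̄_A)/(ΔP_B/P̄_B) = (-613/2443.5)/(-25.66/61.93) ≈ 0.605.
ε > 0: home chargers and electric vehicles are substitutes.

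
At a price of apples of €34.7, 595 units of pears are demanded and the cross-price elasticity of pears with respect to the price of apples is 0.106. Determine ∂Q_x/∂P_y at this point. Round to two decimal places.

ε = (∂Q_x/∂P_y)·(P_y/Q_x) ⇒ ∂Q_x/∂P_y = ε·Q_x/P_y = 0.106 × 595/34.7 ≈ 1.82.

1.82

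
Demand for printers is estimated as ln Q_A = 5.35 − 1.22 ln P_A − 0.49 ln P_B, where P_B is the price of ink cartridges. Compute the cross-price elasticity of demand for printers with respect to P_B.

In a log-linear (constant-elasticity) demand function, the coefficient on ln P_B is the cross-price elasticity.
ε = -0.49. Negative, so printers and ink cartridges are complements.

-0.49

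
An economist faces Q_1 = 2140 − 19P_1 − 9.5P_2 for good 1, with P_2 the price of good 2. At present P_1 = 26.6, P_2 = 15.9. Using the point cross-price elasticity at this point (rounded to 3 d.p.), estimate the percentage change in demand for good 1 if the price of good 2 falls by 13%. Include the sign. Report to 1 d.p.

At P_1 = 26.6, P_2 = 15.9: Q_1 = 1483.55.
∂Q_1/∂P_2 = -9.5.
ε = (∂Q_1/∂P_2)(P_2/Q_1) = -9.5000 × 15.9/1483.55 ≈ -0.102.
%ΔQ_1 ≈ ε × %ΔP_2 = -0.102 × (-13%) = 1.3%.

1.3%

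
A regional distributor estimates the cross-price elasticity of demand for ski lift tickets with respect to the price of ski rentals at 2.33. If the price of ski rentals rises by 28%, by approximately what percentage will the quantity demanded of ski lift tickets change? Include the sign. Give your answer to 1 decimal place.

65.2%

%ΔQ ≈ ε × %ΔP of ski rentals = 2.33 × (28%) = 65.2%.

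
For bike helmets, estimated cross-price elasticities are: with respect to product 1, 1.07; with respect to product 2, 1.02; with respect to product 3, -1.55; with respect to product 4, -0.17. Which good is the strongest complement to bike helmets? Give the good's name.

Complements have ε < 0. The most negative value is -1.55 (product 3).

product 3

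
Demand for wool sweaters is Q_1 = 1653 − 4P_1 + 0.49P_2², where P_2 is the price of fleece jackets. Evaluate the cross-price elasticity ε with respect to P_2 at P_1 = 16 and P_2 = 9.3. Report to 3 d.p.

0.052

At P_1 = 16 and P_2 = 9.3: Q_1 = 1631.380.
∂Q_1/∂P_2 = 0.98P_2 = 0.98(9.3) = 9.1140.
ε = (∂Q_1/∂P_2)(P_2/Q_1) = 9.1140 × (9.3/1631.380) ≈ 0.052.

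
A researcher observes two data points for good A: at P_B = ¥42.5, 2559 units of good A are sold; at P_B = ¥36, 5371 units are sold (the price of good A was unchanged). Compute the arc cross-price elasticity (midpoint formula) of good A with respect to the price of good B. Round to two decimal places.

ΔQ_A = 5371 − 2559 = 2812; ΔP_B = 36 − 42.5 = -6.5.
Midpoints: Q̄_A = 3965.0, P̄_B = 39.25.
ε = (ΔQ_A/Q̄_A)/(ΔP_B/P̄_B) = (2812/3965.0)/(-6.5/39.25) ≈ -4.28.

-4.28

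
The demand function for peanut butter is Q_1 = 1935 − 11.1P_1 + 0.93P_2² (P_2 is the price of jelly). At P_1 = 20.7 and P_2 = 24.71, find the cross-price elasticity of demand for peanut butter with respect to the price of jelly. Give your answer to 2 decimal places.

0.50

At P_1 = 20.7 and P_2 = 24.71: Q_1 = 2273.073.
∂Q_1/∂P_2 = 1.86P_2 = 1.86(24.71) = 45.9606.
ε = (∂Q_1/∂P_2)(P_2/Q_1) = 45.9606 × (24.71/2273.073) ≈ 0.50.
ε > 0: substitutes.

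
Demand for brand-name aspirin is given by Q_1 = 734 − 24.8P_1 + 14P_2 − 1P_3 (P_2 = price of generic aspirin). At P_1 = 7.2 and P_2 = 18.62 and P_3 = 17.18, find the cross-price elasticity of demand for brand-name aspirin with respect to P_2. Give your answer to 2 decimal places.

At P_1 = 7.2 and P_2 = 18.62 and P_3 = 17.18: Q_1 = 798.94.
∂Q_1/∂P_2 = 14.
ε = (∂Q_1/∂P_2)(P_2/Q_1) = 14 × (18.62/798.94) ≈ 0.33.
Since ε > 0, brand-name aspirin and generic aspirin are substitutes.

0.33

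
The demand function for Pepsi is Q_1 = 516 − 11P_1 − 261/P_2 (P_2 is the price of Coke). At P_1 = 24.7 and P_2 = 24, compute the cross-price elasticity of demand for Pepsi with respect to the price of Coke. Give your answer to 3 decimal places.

0.047

At P_1 = 24.7 and P_2 = 24: Q_1 = 233.425.
∂Q_1/∂P_2 = 261/P_2² = 0.4531.
ε = (∂Q_1/∂P_2)(P_2/Q_1) = 0.4531 × (24/233.425) ≈ 0.047.
ε > 0: substitutes.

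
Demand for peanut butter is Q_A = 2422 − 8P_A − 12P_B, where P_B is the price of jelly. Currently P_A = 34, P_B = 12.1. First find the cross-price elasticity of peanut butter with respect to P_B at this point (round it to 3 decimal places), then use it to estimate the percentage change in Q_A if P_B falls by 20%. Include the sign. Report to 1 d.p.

At P_A = 34, P_B = 12.1: Q_A = 2004.8.
∂Q_A/∂P_B = -12.
ε = (∂Q_A/∂P_B)(P_B/Q_A) = -12.0000 × 12.1/2004.8 ≈ -0.072.
%ΔQ_A ≈ ε × %ΔP_B = -0.072 × (-20%) = 1.4%.

1.4%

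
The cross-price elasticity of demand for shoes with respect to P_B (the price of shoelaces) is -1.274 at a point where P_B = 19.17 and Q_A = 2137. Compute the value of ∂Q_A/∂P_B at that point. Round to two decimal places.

-142.02

ε = (∂Q_A/∂P_B)·(P_B/Q_A) ⇒ ∂Q_A/∂P_B = ε·Q_A/P_B = -1.274 × 2137/19.17 ≈ -142.02.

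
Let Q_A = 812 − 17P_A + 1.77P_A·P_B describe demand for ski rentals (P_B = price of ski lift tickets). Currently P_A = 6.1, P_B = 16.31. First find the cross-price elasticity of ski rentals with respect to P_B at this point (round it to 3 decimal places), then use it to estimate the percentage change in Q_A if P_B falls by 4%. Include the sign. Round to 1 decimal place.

At P_A = 6.1, P_B = 16.31: Q_A = 884.399.
∂Q_A/∂P_B = 1.77P_A = 10.7970.
ε = (∂Q_A/∂P_B)(P_B/Q_A) = 10.7970 × 16.31/884.399 ≈ 0.199.
%ΔQ_A ≈ ε × %ΔP_B = 0.199 × (-4%) = -0.8%.

-0.8%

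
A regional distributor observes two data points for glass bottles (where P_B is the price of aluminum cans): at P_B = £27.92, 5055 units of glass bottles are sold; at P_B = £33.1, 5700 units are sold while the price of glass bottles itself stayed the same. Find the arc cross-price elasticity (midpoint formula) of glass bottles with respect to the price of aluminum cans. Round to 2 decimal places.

0.71

ΔQ_A = 5700 − 5055 = 645; ΔP_B = 33.1 − 27.92 = 5.18.
Midpoints: Q̄_A = 5377.5, P̄_B = 30.51.
ε = (ΔQ_A/Q̄_A)/(ΔP_B/P̄_B) = (645/5377.5)/(5.18/30.51) ≈ 0.71.
ε > 0: glass bottles and aluminum cans are substitutes.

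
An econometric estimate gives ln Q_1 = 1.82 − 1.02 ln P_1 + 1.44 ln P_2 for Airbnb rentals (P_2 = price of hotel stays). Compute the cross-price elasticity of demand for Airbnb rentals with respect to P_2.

In a log-linear (constant-elasticity) demand function, the coefficient on ln P_2 is the cross-price elasticity.
ε = 1.44. Positive, so Airbnb rentals and hotel stays are substitutes.

1.44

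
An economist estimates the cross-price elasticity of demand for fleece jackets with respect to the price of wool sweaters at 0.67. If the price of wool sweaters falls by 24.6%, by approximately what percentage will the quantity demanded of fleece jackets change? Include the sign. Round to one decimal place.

-16.5%

%ΔQ ≈ ε × %ΔP of wool sweaters = 0.67 × (-24.6%) = -16.5%.
Demand for fleece jackets falls by about 16.5%.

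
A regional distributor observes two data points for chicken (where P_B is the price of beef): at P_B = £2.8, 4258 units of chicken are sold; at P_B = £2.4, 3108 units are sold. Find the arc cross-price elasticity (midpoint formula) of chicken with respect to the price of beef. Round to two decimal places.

ΔQ_A = 3108 − 4258 = -1150; ΔP_B = 2.4 − 2.8 = -0.4.
Midpoints: Q̄_A = 3683.0, P̄_B = 2.60.
ε = (ΔQ_A/Q̄_A)/(ΔP_B/P̄_B) = (-1150/3683.0)/(-0.4/2.60) ≈ 2.03.
ε > 0: chicken and beef are substitutes.

2.03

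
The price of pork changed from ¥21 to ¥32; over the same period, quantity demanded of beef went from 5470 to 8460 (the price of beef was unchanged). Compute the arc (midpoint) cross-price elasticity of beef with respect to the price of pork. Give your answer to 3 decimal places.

1.034

ΔQ_A = 8460 − 5470 = 2990; ΔP_B = 32 − 21 = 11.
Midpoints: Q̄_A = 6965.0, P̄_B = 26.50.
ε = (ΔQ_A/Q̄_A)/(ΔP_B/P̄_B) = (2990/6965.0)/(11/26.50) ≈ 1.034.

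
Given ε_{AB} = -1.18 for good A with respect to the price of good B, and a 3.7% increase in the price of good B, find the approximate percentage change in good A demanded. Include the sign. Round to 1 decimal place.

%ΔQ ≈ ε × %ΔP of good B = -1.18 × (3.7%) = -4.4%.

-4.4%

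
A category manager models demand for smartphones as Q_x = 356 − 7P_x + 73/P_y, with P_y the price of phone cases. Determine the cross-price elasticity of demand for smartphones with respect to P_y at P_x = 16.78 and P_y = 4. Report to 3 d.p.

At P_x = 16.78 and P_y = 4: Q_x = 256.79.
∂Q_x/∂P_y = −73/P_y² = -4.5625.
ε = (∂Q_x/∂P_y)(P_y/Q_x) = -4.5625 × (4/256.79) ≈ -0.071.

-0.071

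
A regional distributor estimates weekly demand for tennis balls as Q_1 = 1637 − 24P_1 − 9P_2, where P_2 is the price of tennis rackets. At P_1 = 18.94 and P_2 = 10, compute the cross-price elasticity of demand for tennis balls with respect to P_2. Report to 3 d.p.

-0.082

At P_1 = 18.94 and P_2 = 10: Q_1 = 1092.44.
∂Q_1/∂P_2 = -9.
ε = (∂Q_1/∂P_2)(P_2/Q_1) = -9 × (10/1092.44) ≈ -0.082.
Since ε < 0, tennis balls and tennis rackets are complements.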